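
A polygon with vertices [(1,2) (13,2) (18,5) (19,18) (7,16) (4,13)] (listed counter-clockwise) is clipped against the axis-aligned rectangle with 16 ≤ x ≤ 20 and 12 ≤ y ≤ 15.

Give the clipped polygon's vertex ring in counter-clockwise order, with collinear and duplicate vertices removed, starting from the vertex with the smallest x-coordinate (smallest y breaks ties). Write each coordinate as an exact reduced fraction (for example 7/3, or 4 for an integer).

Clipped polygon: [(16,12) (241/13,12) (244/13,15) (16,15)]

1. After x ≥ 16: [(16,19/5) (18,5) (19,18) (16,35/2)]
2. After x ≤ 20: [(16,19/5) (18,5) (19,18) (16,35/2)]
3. After y ≥ 12: [(16,12) (241/13,12) (19,18) (16,35/2)]
4. After y ≤ 15: [(16,15) (16,12) (241/13,12) (244/13,15)]
5. Canonical ring: [(16,12) (241/13,12) (244/13,15) (16,15)]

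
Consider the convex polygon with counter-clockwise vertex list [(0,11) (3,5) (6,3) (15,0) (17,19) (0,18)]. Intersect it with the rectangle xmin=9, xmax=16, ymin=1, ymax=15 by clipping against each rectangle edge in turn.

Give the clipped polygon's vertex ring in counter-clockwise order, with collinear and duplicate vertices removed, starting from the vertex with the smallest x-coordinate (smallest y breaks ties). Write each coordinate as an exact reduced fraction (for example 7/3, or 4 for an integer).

Clipped polygon: [(9,2) (12,1) (287/19,1) (16,19/2) (16,15) (9,15)]

1. After x ≥ 9: [(9,2) (15,0) (17,19) (9,315/17)]
2. After x ≤ 16: [(9,2) (15,0) (16,19/2) (16,322/17) (9,315/17)]
3. After y ≥ 1: [(9,2) (12,1) (287/19,1) (16,19/2) (16,322/17) (9,315/17)]
4. After y ≤ 15: [(9,15) (9,2) (12,1) (287/19,1) (16,19/2) (16,15)]
5. Canonical ring: [(9,2) (12,1) (287/19,1) (16,19/2) (16,15) (9,15)]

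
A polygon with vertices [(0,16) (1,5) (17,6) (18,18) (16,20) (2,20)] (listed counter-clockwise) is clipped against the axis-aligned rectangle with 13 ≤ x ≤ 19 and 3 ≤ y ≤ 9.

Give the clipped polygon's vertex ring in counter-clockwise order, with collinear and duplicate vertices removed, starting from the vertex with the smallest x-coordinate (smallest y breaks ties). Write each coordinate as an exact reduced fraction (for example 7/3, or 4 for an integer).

Clipped polygon: [(13,23/4) (17,6) (69/4,9) (13,9)]

1. After x ≥ 13: [(13,23/4) (17,6) (18,18) (16,20) (13,20)]
2. After x ≤ 19: [(13,23/4) (17,6) (18,18) (16,20) (13,20)]
3. After y ≥ 3: [(13,23/4) (17,6) (18,18) (16,20) (13,20)]
4. After y ≤ 9: [(13,9) (13,23/4) (17,6) (69/4,9)]
5. Canonical ring: [(13,23/4) (17,6) (69/4,9) (13,9)]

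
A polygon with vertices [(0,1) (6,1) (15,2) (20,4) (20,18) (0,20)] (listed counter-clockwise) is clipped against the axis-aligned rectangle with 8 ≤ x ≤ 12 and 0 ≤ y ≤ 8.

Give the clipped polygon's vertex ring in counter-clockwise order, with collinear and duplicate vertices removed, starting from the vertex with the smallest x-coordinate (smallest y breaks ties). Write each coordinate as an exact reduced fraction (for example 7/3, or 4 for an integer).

1. After x ≥ 8: [(8,11/9) (15,2) (20,4) (20,18) (8,96/5)]
2. After x ≤ 12: [(8,11/9) (12,5/3) (12,94/5) (8,96/5)]
3. After y ≥ 0: [(8,11/9) (12,5/3) (12,94/5) (8,96/5)]
4. After y ≤ 8: [(8,8) (8,11/9) (12,5/3) (12,8)]
5. Canonical ring: [(8,11/9) (12,5/3) (12,8) (8,8)]

Clipped polygon: [(8,11/9) (12,5/3) (12,8) (8,8)]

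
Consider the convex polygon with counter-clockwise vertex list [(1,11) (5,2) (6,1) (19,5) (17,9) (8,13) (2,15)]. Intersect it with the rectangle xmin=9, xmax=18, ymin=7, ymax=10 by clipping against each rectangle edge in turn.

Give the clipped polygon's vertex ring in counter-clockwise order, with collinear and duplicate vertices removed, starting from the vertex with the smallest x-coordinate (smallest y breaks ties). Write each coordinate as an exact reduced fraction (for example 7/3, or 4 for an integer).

1. After x ≥ 9: [(9,25/13) (19,5) (17,9) (9,113/9)]
2. After x ≤ 18: [(9,25/13) (18,61/13) (18,7) (17,9) (9,113/9)]
3. After y ≥ 7: [(9,7) (18,7) (18,7) (17,9) (9,113/9)]
4. After y ≤ 10: [(9,10) (9,7) (18,7) (18,7) (17,9) (59/4,10)]
5. Canonical ring: [(9,7) (18,7) (17,9) (59/4,10) (9,10)]

Clipped polygon: [(9,7) (18,7) (17,9) (59/4,10) (9,10)]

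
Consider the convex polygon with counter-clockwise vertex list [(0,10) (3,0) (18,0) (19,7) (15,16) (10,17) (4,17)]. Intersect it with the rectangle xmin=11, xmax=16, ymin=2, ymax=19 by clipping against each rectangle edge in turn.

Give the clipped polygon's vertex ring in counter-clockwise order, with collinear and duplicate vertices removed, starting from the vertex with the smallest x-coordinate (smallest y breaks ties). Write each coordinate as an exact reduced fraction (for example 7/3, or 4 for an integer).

1. After x ≥ 11: [(11,0) (18,0) (19,7) (15,16) (11,84/5)]
2. After x ≤ 16: [(11,0) (16,0) (16,55/4) (15,16) (11,84/5)]
3. After y ≥ 2: [(11,2) (16,2) (16,55/4) (15,16) (11,84/5)]
4. After y ≤ 19: [(11,2) (16,2) (16,55/4) (15,16) (11,84/5)]
5. Canonical ring: [(11,2) (16,2) (16,55/4) (15,16) (11,84/5)]

Clipped polygon: [(11,2) (16,2) (16,55/4) (15,16) (11,84/5)]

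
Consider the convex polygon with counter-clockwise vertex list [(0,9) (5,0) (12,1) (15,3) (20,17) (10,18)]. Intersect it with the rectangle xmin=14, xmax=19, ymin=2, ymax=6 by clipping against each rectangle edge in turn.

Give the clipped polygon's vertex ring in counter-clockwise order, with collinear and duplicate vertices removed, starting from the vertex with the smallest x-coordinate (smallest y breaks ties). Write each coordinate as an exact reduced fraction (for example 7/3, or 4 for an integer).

1. After x ≥ 14: [(14,7/3) (15,3) (20,17) (14,88/5)]
2. After x ≤ 19: [(14,7/3) (15,3) (19,71/5) (19,171/10) (14,88/5)]
3. After y ≥ 2: [(14,7/3) (15,3) (19,71/5) (19,171/10) (14,88/5)]
4. After y ≤ 6: [(14,6) (14,7/3) (15,3) (225/14,6)]
5. Canonical ring: [(14,7/3) (15,3) (225/14,6) (14,6)]

Clipped polygon: [(14,7/3) (15,3) (225/14,6) (14,6)]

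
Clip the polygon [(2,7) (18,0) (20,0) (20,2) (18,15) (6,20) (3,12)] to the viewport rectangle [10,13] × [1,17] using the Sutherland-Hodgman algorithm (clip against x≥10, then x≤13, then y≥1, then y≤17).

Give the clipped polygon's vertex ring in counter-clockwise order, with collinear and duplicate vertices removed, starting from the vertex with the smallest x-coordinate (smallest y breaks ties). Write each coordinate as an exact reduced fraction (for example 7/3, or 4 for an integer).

Clipped polygon: [(10,7/2) (13,35/16) (13,17) (10,17)]

1. After x ≥ 10: [(10,7/2) (18,0) (20,0) (20,2) (18,15) (10,55/3)]
2. After x ≤ 13: [(10,7/2) (13,35/16) (13,205/12) (10,55/3)]
3. After y ≥ 1: [(10,7/2) (13,35/16) (13,205/12) (10,55/3)]
4. After y ≤ 17: [(10,17) (10,7/2) (13,35/16) (13,17)]
5. Canonical ring: [(10,7/2) (13,35/16) (13,17) (10,17)]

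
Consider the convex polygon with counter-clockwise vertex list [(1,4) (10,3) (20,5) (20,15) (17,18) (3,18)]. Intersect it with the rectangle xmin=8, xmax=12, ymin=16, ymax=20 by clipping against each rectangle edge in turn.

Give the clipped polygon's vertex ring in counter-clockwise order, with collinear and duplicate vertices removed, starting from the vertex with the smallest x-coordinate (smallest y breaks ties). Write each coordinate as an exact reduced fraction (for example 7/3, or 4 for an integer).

Clipped polygon: [(8,16) (12,16) (12,18) (8,18)]

1. After x ≥ 8: [(8,29/9) (10,3) (20,5) (20,15) (17,18) (8,18)]
2. After x ≤ 12: [(8,29/9) (10,3) (12,17/5) (12,18) (8,18)]
3. After y ≥ 16: [(8,16) (12,16) (12,18) (8,18)]
4. After y ≤ 20: [(8,16) (12,16) (12,18) (8,18)]
5. Canonical ring: [(8,16) (12,16) (12,18) (8,18)]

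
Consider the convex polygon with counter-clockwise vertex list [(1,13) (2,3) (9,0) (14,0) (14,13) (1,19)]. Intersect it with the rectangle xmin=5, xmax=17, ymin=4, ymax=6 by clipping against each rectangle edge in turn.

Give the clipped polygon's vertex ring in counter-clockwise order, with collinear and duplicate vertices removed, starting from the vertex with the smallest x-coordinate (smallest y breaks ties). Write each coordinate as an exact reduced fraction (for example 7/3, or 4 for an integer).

Clipped polygon: [(5,4) (14,4) (14,6) (5,6)]

1. After x ≥ 5: [(5,12/7) (9,0) (14,0) (14,13) (5,223/13)]
2. After x ≤ 17: [(5,12/7) (9,0) (14,0) (14,13) (5,223/13)]
3. After y ≥ 4: [(5,4) (14,4) (14,13) (5,223/13)]
4. After y ≤ 6: [(5,6) (5,4) (14,4) (14,6)]
5. Canonical ring: [(5,4) (14,4) (14,6) (5,6)]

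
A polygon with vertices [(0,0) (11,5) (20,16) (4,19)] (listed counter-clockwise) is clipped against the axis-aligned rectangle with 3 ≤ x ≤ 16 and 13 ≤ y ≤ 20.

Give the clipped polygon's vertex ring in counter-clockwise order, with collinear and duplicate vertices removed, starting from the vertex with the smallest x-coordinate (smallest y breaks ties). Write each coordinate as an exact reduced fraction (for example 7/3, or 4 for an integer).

1. After x ≥ 3: [(3,57/4) (3,15/11) (11,5) (20,16) (4,19)]
2. After x ≤ 16: [(3,57/4) (3,15/11) (11,5) (16,100/9) (16,67/4) (4,19)]
3. After y ≥ 13: [(3,57/4) (3,13) (16,13) (16,67/4) (4,19)]
4. After y ≤ 20: [(3,57/4) (3,13) (16,13) (16,67/4) (4,19)]
5. Canonical ring: [(3,13) (16,13) (16,67/4) (4,19) (3,57/4)]

Clipped polygon: [(3,13) (16,13) (16,67/4) (4,19) (3,57/4)]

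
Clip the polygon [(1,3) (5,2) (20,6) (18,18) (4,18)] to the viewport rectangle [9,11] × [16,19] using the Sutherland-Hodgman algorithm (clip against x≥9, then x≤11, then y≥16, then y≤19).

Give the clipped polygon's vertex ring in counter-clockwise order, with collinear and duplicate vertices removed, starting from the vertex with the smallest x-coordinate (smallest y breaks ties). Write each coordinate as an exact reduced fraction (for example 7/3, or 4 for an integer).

1. After x ≥ 9: [(9,46/15) (20,6) (18,18) (9,18)]
2. After x ≤ 11: [(9,46/15) (11,18/5) (11,18) (9,18)]
3. After y ≥ 16: [(9,16) (11,16) (11,18) (9,18)]
4. After y ≤ 19: [(9,16) (11,16) (11,18) (9,18)]
5. Canonical ring: [(9,16) (11,16) (11,18) (9,18)]

Clipped polygon: [(9,16) (11,16) (11,18) (9,18)]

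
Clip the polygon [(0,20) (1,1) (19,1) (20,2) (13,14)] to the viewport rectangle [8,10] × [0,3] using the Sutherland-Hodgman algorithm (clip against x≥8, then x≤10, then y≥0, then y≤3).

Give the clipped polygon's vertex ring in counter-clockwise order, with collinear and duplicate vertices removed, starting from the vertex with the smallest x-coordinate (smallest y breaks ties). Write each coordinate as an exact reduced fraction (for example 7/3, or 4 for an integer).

Clipped polygon: [(8,1) (10,1) (10,3) (8,3)]

1. After x ≥ 8: [(8,212/13) (8,1) (19,1) (20,2) (13,14)]
2. After x ≤ 10: [(10,200/13) (8,212/13) (8,1) (10,1)]
3. After y ≥ 0: [(10,200/13) (8,212/13) (8,1) (10,1)]
4. After y ≤ 3: [(10,3) (8,3) (8,1) (10,1)]
5. Canonical ring: [(8,1) (10,1) (10,3) (8,3)]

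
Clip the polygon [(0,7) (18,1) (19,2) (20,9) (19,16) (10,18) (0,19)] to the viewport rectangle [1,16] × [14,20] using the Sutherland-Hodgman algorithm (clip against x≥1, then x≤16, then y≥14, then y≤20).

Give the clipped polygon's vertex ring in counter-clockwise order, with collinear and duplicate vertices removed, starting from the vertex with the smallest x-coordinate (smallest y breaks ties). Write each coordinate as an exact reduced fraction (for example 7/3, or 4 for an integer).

Clipped polygon: [(1,14) (16,14) (16,50/3) (10,18) (1,189/10)]

1. After x ≥ 1: [(1,20/3) (18,1) (19,2) (20,9) (19,16) (10,18) (1,189/10)]
2. After x ≤ 16: [(1,20/3) (16,5/3) (16,50/3) (10,18) (1,189/10)]
3. After y ≥ 14: [(1,14) (16,14) (16,50/3) (10,18) (1,189/10)]
4. After y ≤ 20: [(1,14) (16,14) (16,50/3) (10,18) (1,189/10)]
5. Canonical ring: [(1,14) (16,14) (16,50/3) (10,18) (1,189/10)]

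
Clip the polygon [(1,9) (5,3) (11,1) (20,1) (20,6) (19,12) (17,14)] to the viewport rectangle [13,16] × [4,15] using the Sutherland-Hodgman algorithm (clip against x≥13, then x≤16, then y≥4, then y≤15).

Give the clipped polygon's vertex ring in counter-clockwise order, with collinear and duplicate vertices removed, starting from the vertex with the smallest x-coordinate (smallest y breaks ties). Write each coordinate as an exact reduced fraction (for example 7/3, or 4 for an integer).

Clipped polygon: [(13,4) (16,4) (16,219/16) (13,51/4)]

1. After x ≥ 13: [(13,51/4) (13,1) (20,1) (20,6) (19,12) (17,14)]
2. After x ≤ 16: [(16,219/16) (13,51/4) (13,1) (16,1)]
3. After y ≥ 4: [(16,4) (16,219/16) (13,51/4) (13,4)]
4. After y ≤ 15: [(16,4) (16,219/16) (13,51/4) (13,4)]
5. Canonical ring: [(13,4) (16,4) (16,219/16) (13,51/4)]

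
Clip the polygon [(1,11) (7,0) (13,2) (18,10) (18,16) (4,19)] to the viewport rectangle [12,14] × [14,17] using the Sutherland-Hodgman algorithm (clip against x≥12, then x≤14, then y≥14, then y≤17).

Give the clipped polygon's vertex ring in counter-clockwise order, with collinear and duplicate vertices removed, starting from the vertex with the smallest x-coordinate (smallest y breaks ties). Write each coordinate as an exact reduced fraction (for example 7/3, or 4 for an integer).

1. After x ≥ 12: [(12,5/3) (13,2) (18,10) (18,16) (12,121/7)]
2. After x ≤ 14: [(12,5/3) (13,2) (14,18/5) (14,118/7) (12,121/7)]
3. After y ≥ 14: [(12,14) (14,14) (14,118/7) (12,121/7)]
4. After y ≤ 17: [(12,17) (12,14) (14,14) (14,118/7) (40/3,17)]
5. Canonical ring: [(12,14) (14,14) (14,118/7) (40/3,17) (12,17)]

Clipped polygon: [(12,14) (14,14) (14,118/7) (40/3,17) (12,17)]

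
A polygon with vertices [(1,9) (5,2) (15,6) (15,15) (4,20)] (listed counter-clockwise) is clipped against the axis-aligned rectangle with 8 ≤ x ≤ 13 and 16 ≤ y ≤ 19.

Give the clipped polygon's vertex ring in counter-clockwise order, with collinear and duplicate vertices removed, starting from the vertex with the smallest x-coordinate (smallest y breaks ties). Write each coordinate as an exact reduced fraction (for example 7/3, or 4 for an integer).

Clipped polygon: [(8,16) (64/5,16) (8,200/11)]

1. After x ≥ 8: [(8,16/5) (15,6) (15,15) (8,200/11)]
2. After x ≤ 13: [(8,16/5) (13,26/5) (13,175/11) (8,200/11)]
3. After y ≥ 16: [(8,16) (64/5,16) (8,200/11)]
4. After y ≤ 19: [(8,16) (64/5,16) (8,200/11)]
5. Canonical ring: [(8,16) (64/5,16) (8,200/11)]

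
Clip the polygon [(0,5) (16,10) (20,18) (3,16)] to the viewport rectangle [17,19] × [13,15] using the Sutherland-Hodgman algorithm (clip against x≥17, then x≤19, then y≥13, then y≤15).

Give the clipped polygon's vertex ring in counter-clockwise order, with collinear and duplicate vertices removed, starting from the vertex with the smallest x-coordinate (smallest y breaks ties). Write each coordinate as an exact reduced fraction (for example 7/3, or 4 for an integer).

Clipped polygon: [(17,13) (35/2,13) (37/2,15) (17,15)]

1. After x ≥ 17: [(17,12) (20,18) (17,300/17)]
2. After x ≤ 19: [(17,12) (19,16) (19,304/17) (17,300/17)]
3. After y ≥ 13: [(17,13) (35/2,13) (19,16) (19,304/17) (17,300/17)]
4. After y ≤ 15: [(17,15) (17,13) (35/2,13) (37/2,15)]
5. Canonical ring: [(17,13) (35/2,13) (37/2,15) (17,15)]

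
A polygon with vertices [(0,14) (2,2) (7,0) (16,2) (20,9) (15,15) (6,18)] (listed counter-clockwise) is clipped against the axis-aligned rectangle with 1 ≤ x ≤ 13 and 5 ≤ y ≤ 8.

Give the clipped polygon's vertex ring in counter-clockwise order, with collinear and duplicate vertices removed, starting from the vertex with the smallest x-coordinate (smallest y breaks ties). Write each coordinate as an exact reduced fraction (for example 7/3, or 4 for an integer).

Clipped polygon: [(1,8) (3/2,5) (13,5) (13,8)]

1. After x ≥ 1: [(1,44/3) (1,8) (2,2) (7,0) (16,2) (20,9) (15,15) (6,18)]
2. After x ≤ 13: [(1,44/3) (1,8) (2,2) (7,0) (13,4/3) (13,47/3) (6,18)]
3. After y ≥ 5: [(1,44/3) (1,8) (3/2,5) (13,5) (13,47/3) (6,18)]
4. After y ≤ 8: [(1,8) (1,8) (3/2,5) (13,5) (13,8)]
5. Canonical ring: [(1,8) (3/2,5) (13,5) (13,8)]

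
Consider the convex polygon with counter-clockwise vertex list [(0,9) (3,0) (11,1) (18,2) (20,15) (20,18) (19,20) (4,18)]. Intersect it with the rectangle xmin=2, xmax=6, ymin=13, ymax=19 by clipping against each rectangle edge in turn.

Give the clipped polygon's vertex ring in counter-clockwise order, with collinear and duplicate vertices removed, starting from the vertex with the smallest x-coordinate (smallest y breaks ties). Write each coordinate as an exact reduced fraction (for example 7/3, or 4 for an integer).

Clipped polygon: [(2,13) (6,13) (6,274/15) (4,18) (2,27/2)]

1. After x ≥ 2: [(2,27/2) (2,3) (3,0) (11,1) (18,2) (20,15) (20,18) (19,20) (4,18)]
2. After x ≤ 6: [(2,27/2) (2,3) (3,0) (6,3/8) (6,274/15) (4,18)]
3. After y ≥ 13: [(2,27/2) (2,13) (6,13) (6,274/15) (4,18)]
4. After y ≤ 19: [(2,27/2) (2,13) (6,13) (6,274/15) (4,18)]
5. Canonical ring: [(2,13) (6,13) (6,274/15) (4,18) (2,27/2)]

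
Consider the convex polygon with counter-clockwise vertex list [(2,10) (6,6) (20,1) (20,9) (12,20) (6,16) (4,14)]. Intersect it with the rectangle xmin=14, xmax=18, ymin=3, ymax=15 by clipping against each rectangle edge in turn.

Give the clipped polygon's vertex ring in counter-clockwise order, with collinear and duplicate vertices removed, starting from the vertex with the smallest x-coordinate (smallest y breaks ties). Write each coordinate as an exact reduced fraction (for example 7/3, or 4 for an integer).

1. After x ≥ 14: [(14,22/7) (20,1) (20,9) (14,69/4)]
2. After x ≤ 18: [(14,22/7) (18,12/7) (18,47/4) (14,69/4)]
3. After y ≥ 3: [(14,22/7) (72/5,3) (18,3) (18,47/4) (14,69/4)]
4. After y ≤ 15: [(14,15) (14,22/7) (72/5,3) (18,3) (18,47/4) (172/11,15)]
5. Canonical ring: [(14,22/7) (72/5,3) (18,3) (18,47/4) (172/11,15) (14,15)]

Clipped polygon: [(14,22/7) (72/5,3) (18,3) (18,47/4) (172/11,15) (14,15)]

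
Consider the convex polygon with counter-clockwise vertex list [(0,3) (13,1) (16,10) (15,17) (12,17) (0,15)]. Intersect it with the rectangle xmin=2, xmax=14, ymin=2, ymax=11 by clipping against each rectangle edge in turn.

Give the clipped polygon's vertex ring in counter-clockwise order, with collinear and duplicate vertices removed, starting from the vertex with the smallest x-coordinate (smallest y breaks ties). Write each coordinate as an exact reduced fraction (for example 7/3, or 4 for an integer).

1. After x ≥ 2: [(2,35/13) (13,1) (16,10) (15,17) (12,17) (2,46/3)]
2. After x ≤ 14: [(2,35/13) (13,1) (14,4) (14,17) (12,17) (2,46/3)]
3. After y ≥ 2: [(2,35/13) (13/2,2) (40/3,2) (14,4) (14,17) (12,17) (2,46/3)]
4. After y ≤ 11: [(2,11) (2,35/13) (13/2,2) (40/3,2) (14,4) (14,11)]
5. Canonical ring: [(2,35/13) (13/2,2) (40/3,2) (14,4) (14,11) (2,11)]

Clipped polygon: [(2,35/13) (13/2,2) (40/3,2) (14,4) (14,11) (2,11)]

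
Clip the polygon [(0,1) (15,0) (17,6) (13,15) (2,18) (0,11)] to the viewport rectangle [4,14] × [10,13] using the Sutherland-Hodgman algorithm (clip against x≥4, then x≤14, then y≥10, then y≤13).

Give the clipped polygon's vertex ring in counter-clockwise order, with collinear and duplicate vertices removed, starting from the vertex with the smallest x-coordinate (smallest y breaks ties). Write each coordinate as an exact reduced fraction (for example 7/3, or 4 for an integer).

Clipped polygon: [(4,10) (14,10) (14,51/4) (125/9,13) (4,13)]

1. After x ≥ 4: [(4,11/15) (15,0) (17,6) (13,15) (4,192/11)]
2. After x ≤ 14: [(4,11/15) (14,1/15) (14,51/4) (13,15) (4,192/11)]
3. After y ≥ 10: [(4,10) (14,10) (14,51/4) (13,15) (4,192/11)]
4. After y ≤ 13: [(4,13) (4,10) (14,10) (14,51/4) (125/9,13)]
5. Canonical ring: [(4,10) (14,10) (14,51/4) (125/9,13) (4,13)]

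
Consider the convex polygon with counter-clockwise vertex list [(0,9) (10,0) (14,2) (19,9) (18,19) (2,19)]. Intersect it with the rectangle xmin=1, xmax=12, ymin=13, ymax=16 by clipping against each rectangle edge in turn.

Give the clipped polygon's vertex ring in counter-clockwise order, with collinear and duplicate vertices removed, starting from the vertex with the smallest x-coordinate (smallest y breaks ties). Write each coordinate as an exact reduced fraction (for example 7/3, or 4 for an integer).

1. After x ≥ 1: [(1,14) (1,81/10) (10,0) (14,2) (19,9) (18,19) (2,19)]
2. After x ≤ 12: [(1,14) (1,81/10) (10,0) (12,1) (12,19) (2,19)]
3. After y ≥ 13: [(1,14) (1,13) (12,13) (12,19) (2,19)]
4. After y ≤ 16: [(7/5,16) (1,14) (1,13) (12,13) (12,16)]
5. Canonical ring: [(1,13) (12,13) (12,16) (7/5,16) (1,14)]

Clipped polygon: [(1,13) (12,13) (12,16) (7/5,16) (1,14)]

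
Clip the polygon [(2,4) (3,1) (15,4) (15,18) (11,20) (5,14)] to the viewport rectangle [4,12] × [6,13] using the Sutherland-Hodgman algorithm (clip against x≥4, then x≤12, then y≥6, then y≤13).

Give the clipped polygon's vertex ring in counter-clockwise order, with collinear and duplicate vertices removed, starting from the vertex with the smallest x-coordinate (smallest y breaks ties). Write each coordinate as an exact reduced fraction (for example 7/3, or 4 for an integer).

1. After x ≥ 4: [(4,32/3) (4,5/4) (15,4) (15,18) (11,20) (5,14)]
2. After x ≤ 12: [(4,32/3) (4,5/4) (12,13/4) (12,39/2) (11,20) (5,14)]
3. After y ≥ 6: [(4,32/3) (4,6) (12,6) (12,39/2) (11,20) (5,14)]
4. After y ≤ 13: [(47/10,13) (4,32/3) (4,6) (12,6) (12,13)]
5. Canonical ring: [(4,6) (12,6) (12,13) (47/10,13) (4,32/3)]

Clipped polygon: [(4,6) (12,6) (12,13) (47/10,13) (4,32/3)]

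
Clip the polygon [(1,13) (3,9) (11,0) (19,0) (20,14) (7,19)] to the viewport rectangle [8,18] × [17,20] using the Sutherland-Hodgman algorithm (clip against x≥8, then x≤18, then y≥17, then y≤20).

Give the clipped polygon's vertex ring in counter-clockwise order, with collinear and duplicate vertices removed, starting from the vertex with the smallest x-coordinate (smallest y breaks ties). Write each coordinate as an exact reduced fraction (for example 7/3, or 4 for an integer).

1. After x ≥ 8: [(8,27/8) (11,0) (19,0) (20,14) (8,242/13)]
2. After x ≤ 18: [(8,27/8) (11,0) (18,0) (18,192/13) (8,242/13)]
3. After y ≥ 17: [(8,17) (61/5,17) (8,242/13)]
4. After y ≤ 20: [(8,17) (61/5,17) (8,242/13)]
5. Canonical ring: [(8,17) (61/5,17) (8,242/13)]

Clipped polygon: [(8,17) (61/5,17) (8,242/13)]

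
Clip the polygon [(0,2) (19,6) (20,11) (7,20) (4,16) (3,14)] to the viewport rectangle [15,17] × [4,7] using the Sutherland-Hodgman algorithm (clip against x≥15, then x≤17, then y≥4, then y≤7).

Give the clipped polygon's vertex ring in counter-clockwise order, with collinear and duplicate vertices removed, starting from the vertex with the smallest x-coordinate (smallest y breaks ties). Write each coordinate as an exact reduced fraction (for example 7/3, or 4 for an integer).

Clipped polygon: [(15,98/19) (17,106/19) (17,7) (15,7)]

1. After x ≥ 15: [(15,98/19) (19,6) (20,11) (15,188/13)]
2. After x ≤ 17: [(15,98/19) (17,106/19) (17,170/13) (15,188/13)]
3. After y ≥ 4: [(15,98/19) (17,106/19) (17,170/13) (15,188/13)]
4. After y ≤ 7: [(15,7) (15,98/19) (17,106/19) (17,7)]
5. Canonical ring: [(15,98/19) (17,106/19) (17,7) (15,7)]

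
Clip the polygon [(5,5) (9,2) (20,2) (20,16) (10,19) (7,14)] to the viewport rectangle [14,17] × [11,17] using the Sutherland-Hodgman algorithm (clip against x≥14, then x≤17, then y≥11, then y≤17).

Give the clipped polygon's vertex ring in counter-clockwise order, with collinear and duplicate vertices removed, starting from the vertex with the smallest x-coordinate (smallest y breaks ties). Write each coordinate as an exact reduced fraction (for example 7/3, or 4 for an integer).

Clipped polygon: [(14,11) (17,11) (17,169/10) (50/3,17) (14,17)]

1. After x ≥ 14: [(14,2) (20,2) (20,16) (14,89/5)]
2. After x ≤ 17: [(14,2) (17,2) (17,169/10) (14,89/5)]
3. After y ≥ 11: [(14,11) (17,11) (17,169/10) (14,89/5)]
4. After y ≤ 17: [(14,17) (14,11) (17,11) (17,169/10) (50/3,17)]
5. Canonical ring: [(14,11) (17,11) (17,169/10) (50/3,17) (14,17)]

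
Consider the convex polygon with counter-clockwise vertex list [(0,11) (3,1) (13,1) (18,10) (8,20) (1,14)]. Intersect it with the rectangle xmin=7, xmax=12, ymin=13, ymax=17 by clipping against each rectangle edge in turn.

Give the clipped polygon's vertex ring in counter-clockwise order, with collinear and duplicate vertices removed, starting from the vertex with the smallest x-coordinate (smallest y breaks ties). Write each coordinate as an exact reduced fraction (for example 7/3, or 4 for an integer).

1. After x ≥ 7: [(7,1) (13,1) (18,10) (8,20) (7,134/7)]
2. After x ≤ 12: [(7,1) (12,1) (12,16) (8,20) (7,134/7)]
3. After y ≥ 13: [(7,13) (12,13) (12,16) (8,20) (7,134/7)]
4. After y ≤ 17: [(7,17) (7,13) (12,13) (12,16) (11,17)]
5. Canonical ring: [(7,13) (12,13) (12,16) (11,17) (7,17)]

Clipped polygon: [(7,13) (12,13) (12,16) (11,17) (7,17)]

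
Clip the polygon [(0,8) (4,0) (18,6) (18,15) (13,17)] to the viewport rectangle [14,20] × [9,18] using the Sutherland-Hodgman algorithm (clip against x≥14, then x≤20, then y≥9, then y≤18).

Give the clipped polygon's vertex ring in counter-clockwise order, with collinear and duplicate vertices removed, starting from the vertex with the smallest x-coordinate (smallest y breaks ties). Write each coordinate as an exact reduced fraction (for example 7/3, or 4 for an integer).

Clipped polygon: [(14,9) (18,9) (18,15) (14,83/5)]

1. After x ≥ 14: [(14,30/7) (18,6) (18,15) (14,83/5)]
2. After x ≤ 20: [(14,30/7) (18,6) (18,15) (14,83/5)]
3. After y ≥ 9: [(14,9) (18,9) (18,15) (14,83/5)]
4. After y ≤ 18: [(14,9) (18,9) (18,15) (14,83/5)]
5. Canonical ring: [(14,9) (18,9) (18,15) (14,83/5)]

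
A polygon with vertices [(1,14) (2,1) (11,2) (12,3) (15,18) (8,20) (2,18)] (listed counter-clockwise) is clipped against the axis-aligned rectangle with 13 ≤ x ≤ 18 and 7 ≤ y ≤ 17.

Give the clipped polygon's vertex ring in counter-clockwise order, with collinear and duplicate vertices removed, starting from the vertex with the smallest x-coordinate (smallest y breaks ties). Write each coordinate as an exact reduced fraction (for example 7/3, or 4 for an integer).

Clipped polygon: [(13,8) (74/5,17) (13,17)]

1. After x ≥ 13: [(13,8) (15,18) (13,130/7)]
2. After x ≤ 18: [(13,8) (15,18) (13,130/7)]
3. After y ≥ 7: [(13,8) (15,18) (13,130/7)]
4. After y ≤ 17: [(13,17) (13,8) (74/5,17)]
5. Canonical ring: [(13,8) (74/5,17) (13,17)]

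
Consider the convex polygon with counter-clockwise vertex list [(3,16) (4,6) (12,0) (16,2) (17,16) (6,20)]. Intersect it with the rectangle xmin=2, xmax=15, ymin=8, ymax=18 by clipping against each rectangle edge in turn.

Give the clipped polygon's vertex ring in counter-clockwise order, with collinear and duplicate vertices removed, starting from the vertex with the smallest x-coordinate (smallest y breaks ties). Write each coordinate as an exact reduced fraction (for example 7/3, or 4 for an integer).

Clipped polygon: [(3,16) (19/5,8) (15,8) (15,184/11) (23/2,18) (9/2,18)]

1. After x ≥ 2: [(3,16) (4,6) (12,0) (16,2) (17,16) (6,20)]
2. After x ≤ 15: [(3,16) (4,6) (12,0) (15,3/2) (15,184/11) (6,20)]
3. After y ≥ 8: [(3,16) (19/5,8) (15,8) (15,184/11) (6,20)]
4. After y ≤ 18: [(9/2,18) (3,16) (19/5,8) (15,8) (15,184/11) (23/2,18)]
5. Canonical ring: [(3,16) (19/5,8) (15,8) (15,184/11) (23/2,18) (9/2,18)]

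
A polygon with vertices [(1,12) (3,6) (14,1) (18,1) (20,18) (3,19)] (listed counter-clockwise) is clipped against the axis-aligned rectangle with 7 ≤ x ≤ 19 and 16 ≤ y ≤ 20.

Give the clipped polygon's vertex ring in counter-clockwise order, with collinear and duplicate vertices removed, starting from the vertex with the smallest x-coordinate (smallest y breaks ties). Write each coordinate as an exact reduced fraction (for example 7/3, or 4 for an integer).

Clipped polygon: [(7,16) (19,16) (19,307/17) (7,319/17)]

1. After x ≥ 7: [(7,46/11) (14,1) (18,1) (20,18) (7,319/17)]
2. After x ≤ 19: [(7,46/11) (14,1) (18,1) (19,19/2) (19,307/17) (7,319/17)]
3. After y ≥ 16: [(7,16) (19,16) (19,307/17) (7,319/17)]
4. After y ≤ 20: [(7,16) (19,16) (19,307/17) (7,319/17)]
5. Canonical ring: [(7,16) (19,16) (19,307/17) (7,319/17)]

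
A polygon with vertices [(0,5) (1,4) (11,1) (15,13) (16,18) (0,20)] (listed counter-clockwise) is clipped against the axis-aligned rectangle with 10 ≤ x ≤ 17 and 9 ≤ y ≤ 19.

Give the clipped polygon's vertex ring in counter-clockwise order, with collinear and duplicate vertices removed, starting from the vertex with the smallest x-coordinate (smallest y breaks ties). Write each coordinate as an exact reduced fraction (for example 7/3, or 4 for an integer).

1. After x ≥ 10: [(10,13/10) (11,1) (15,13) (16,18) (10,75/4)]
2. After x ≤ 17: [(10,13/10) (11,1) (15,13) (16,18) (10,75/4)]
3. After y ≥ 9: [(10,9) (41/3,9) (15,13) (16,18) (10,75/4)]
4. After y ≤ 19: [(10,9) (41/3,9) (15,13) (16,18) (10,75/4)]
5. Canonical ring: [(10,9) (41/3,9) (15,13) (16,18) (10,75/4)]

Clipped polygon: [(10,9) (41/3,9) (15,13) (16,18) (10,75/4)]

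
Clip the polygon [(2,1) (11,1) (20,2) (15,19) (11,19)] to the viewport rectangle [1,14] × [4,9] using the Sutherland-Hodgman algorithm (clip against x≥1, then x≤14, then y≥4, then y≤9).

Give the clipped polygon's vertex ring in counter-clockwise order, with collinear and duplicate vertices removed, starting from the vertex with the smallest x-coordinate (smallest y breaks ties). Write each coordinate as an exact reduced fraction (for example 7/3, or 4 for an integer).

1. After x ≥ 1: [(2,1) (11,1) (20,2) (15,19) (11,19)]
2. After x ≤ 14: [(2,1) (11,1) (14,4/3) (14,19) (11,19)]
3. After y ≥ 4: [(7/2,4) (14,4) (14,19) (11,19)]
4. After y ≤ 9: [(6,9) (7/2,4) (14,4) (14,9)]
5. Canonical ring: [(7/2,4) (14,4) (14,9) (6,9)]

Clipped polygon: [(7/2,4) (14,4) (14,9) (6,9)]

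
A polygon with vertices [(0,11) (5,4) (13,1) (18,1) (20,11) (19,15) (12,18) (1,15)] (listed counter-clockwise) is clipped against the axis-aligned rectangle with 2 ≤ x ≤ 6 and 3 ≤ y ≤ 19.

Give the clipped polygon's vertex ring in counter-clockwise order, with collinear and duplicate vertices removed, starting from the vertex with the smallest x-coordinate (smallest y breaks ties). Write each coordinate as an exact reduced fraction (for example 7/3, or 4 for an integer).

Clipped polygon: [(2,41/5) (5,4) (6,29/8) (6,180/11) (2,168/11)]

1. After x ≥ 2: [(2,41/5) (5,4) (13,1) (18,1) (20,11) (19,15) (12,18) (2,168/11)]
2. After x ≤ 6: [(2,41/5) (5,4) (6,29/8) (6,180/11) (2,168/11)]
3. After y ≥ 3: [(2,41/5) (5,4) (6,29/8) (6,180/11) (2,168/11)]
4. After y ≤ 19: [(2,41/5) (5,4) (6,29/8) (6,180/11) (2,168/11)]
5. Canonical ring: [(2,41/5) (5,4) (6,29/8) (6,180/11) (2,168/11)]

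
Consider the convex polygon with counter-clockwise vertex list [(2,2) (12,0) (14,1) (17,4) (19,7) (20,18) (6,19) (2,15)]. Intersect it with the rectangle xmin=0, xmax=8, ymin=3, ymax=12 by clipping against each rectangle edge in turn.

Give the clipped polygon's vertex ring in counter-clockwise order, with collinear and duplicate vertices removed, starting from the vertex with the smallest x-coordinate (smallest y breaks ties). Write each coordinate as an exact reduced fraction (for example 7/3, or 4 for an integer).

1. After x ≥ 0: [(2,2) (12,0) (14,1) (17,4) (19,7) (20,18) (6,19) (2,15)]
2. After x ≤ 8: [(2,2) (8,4/5) (8,132/7) (6,19) (2,15)]
3. After y ≥ 3: [(2,3) (8,3) (8,132/7) (6,19) (2,15)]
4. After y ≤ 12: [(2,12) (2,3) (8,3) (8,12)]
5. Canonical ring: [(2,3) (8,3) (8,12) (2,12)]

Clipped polygon: [(2,3) (8,3) (8,12) (2,12)]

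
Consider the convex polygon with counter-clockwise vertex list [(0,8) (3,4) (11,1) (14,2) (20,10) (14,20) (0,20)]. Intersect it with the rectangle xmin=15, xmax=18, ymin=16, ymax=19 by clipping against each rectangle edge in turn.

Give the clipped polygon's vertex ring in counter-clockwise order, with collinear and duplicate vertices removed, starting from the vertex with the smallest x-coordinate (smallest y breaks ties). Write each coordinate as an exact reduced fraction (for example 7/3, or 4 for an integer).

1. After x ≥ 15: [(15,10/3) (20,10) (15,55/3)]
2. After x ≤ 18: [(15,10/3) (18,22/3) (18,40/3) (15,55/3)]
3. After y ≥ 16: [(15,16) (82/5,16) (15,55/3)]
4. After y ≤ 19: [(15,16) (82/5,16) (15,55/3)]
5. Canonical ring: [(15,16) (82/5,16) (15,55/3)]

Clipped polygon: [(15,16) (82/5,16) (15,55/3)]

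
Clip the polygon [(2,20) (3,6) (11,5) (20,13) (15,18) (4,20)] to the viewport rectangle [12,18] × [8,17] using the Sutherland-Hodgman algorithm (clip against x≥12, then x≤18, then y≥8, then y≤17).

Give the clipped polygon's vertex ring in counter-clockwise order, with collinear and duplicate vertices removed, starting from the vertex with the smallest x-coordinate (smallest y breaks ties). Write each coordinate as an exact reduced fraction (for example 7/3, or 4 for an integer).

Clipped polygon: [(12,8) (115/8,8) (18,101/9) (18,15) (16,17) (12,17)]

1. After x ≥ 12: [(12,53/9) (20,13) (15,18) (12,204/11)]
2. After x ≤ 18: [(12,53/9) (18,101/9) (18,15) (15,18) (12,204/11)]
3. After y ≥ 8: [(12,8) (115/8,8) (18,101/9) (18,15) (15,18) (12,204/11)]
4. After y ≤ 17: [(12,17) (12,8) (115/8,8) (18,101/9) (18,15) (16,17)]
5. Canonical ring: [(12,8) (115/8,8) (18,101/9) (18,15) (16,17) (12,17)]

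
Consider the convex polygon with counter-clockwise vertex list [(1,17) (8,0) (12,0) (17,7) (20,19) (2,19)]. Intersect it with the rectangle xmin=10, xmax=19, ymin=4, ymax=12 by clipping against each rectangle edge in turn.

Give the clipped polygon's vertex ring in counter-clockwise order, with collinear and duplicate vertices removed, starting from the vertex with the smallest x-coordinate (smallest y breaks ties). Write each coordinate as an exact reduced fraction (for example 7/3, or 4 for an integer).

1. After x ≥ 10: [(10,0) (12,0) (17,7) (20,19) (10,19)]
2. After x ≤ 19: [(10,0) (12,0) (17,7) (19,15) (19,19) (10,19)]
3. After y ≥ 4: [(10,4) (104/7,4) (17,7) (19,15) (19,19) (10,19)]
4. After y ≤ 12: [(10,12) (10,4) (104/7,4) (17,7) (73/4,12)]
5. Canonical ring: [(10,4) (104/7,4) (17,7) (73/4,12) (10,12)]

Clipped polygon: [(10,4) (104/7,4) (17,7) (73/4,12) (10,12)]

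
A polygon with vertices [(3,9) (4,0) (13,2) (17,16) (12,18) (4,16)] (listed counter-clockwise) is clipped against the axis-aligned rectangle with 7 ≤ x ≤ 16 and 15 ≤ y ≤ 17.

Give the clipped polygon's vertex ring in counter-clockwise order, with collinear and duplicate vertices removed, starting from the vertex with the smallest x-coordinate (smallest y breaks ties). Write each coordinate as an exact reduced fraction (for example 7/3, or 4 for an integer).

Clipped polygon: [(7,15) (16,15) (16,82/5) (29/2,17) (8,17) (7,67/4)]

1. After x ≥ 7: [(7,2/3) (13,2) (17,16) (12,18) (7,67/4)]
2. After x ≤ 16: [(7,2/3) (13,2) (16,25/2) (16,82/5) (12,18) (7,67/4)]
3. After y ≥ 15: [(7,15) (16,15) (16,82/5) (12,18) (7,67/4)]
4. After y ≤ 17: [(7,15) (16,15) (16,82/5) (29/2,17) (8,17) (7,67/4)]
5. Canonical ring: [(7,15) (16,15) (16,82/5) (29/2,17) (8,17) (7,67/4)]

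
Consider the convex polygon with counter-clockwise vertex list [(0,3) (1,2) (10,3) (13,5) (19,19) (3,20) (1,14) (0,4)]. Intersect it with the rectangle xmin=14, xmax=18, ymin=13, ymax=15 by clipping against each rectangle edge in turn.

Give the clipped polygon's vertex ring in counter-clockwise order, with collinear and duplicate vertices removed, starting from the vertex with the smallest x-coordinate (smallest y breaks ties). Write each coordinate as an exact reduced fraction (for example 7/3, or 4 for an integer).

1. After x ≥ 14: [(14,22/3) (19,19) (14,309/16)]
2. After x ≤ 18: [(14,22/3) (18,50/3) (18,305/16) (14,309/16)]
3. After y ≥ 13: [(14,13) (115/7,13) (18,50/3) (18,305/16) (14,309/16)]
4. After y ≤ 15: [(14,15) (14,13) (115/7,13) (121/7,15)]
5. Canonical ring: [(14,13) (115/7,13) (121/7,15) (14,15)]

Clipped polygon: [(14,13) (115/7,13) (121/7,15) (14,15)]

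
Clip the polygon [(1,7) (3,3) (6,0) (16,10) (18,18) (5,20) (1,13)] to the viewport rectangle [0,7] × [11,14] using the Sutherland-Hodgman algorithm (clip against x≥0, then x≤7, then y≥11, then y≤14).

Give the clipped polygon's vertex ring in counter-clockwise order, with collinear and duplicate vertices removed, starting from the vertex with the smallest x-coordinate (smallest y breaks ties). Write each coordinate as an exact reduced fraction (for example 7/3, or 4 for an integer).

1. After x ≥ 0: [(1,7) (3,3) (6,0) (16,10) (18,18) (5,20) (1,13)]
2. After x ≤ 7: [(1,7) (3,3) (6,0) (7,1) (7,256/13) (5,20) (1,13)]
3. After y ≥ 11: [(1,11) (7,11) (7,256/13) (5,20) (1,13)]
4. After y ≤ 14: [(1,11) (7,11) (7,14) (11/7,14) (1,13)]
5. Canonical ring: [(1,11) (7,11) (7,14) (11/7,14) (1,13)]

Clipped polygon: [(1,11) (7,11) (7,14) (11/7,14) (1,13)]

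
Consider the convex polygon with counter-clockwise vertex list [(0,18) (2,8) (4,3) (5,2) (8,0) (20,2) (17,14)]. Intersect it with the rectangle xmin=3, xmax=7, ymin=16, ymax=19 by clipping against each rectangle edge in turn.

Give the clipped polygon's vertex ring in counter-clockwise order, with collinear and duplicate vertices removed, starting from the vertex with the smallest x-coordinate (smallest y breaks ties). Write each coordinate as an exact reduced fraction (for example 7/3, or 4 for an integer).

Clipped polygon: [(3,16) (7,16) (7,278/17) (3,294/17)]

1. After x ≥ 3: [(3,294/17) (3,11/2) (4,3) (5,2) (8,0) (20,2) (17,14)]
2. After x ≤ 7: [(7,278/17) (3,294/17) (3,11/2) (4,3) (5,2) (7,2/3)]
3. After y ≥ 16: [(7,16) (7,278/17) (3,294/17) (3,16)]
4. After y ≤ 19: [(7,16) (7,278/17) (3,294/17) (3,16)]
5. Canonical ring: [(3,16) (7,16) (7,278/17) (3,294/17)]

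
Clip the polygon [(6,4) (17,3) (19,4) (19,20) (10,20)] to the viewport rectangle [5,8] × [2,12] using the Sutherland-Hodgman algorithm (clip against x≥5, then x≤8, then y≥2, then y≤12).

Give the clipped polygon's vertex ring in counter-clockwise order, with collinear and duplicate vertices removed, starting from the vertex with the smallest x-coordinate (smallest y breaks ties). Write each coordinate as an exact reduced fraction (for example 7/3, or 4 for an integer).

1. After x ≥ 5: [(6,4) (17,3) (19,4) (19,20) (10,20)]
2. After x ≤ 8: [(8,12) (6,4) (8,42/11)]
3. After y ≥ 2: [(8,12) (6,4) (8,42/11)]
4. After y ≤ 12: [(8,12) (6,4) (8,42/11)]
5. Canonical ring: [(6,4) (8,42/11) (8,12)]

Clipped polygon: [(6,4) (8,42/11) (8,12)]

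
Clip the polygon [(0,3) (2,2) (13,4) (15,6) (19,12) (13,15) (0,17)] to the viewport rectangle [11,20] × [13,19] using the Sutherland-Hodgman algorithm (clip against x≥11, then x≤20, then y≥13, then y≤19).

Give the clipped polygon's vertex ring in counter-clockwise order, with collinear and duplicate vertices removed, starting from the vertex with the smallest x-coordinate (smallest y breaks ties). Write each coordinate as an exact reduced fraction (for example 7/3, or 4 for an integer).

Clipped polygon: [(11,13) (17,13) (13,15) (11,199/13)]

1. After x ≥ 11: [(11,40/11) (13,4) (15,6) (19,12) (13,15) (11,199/13)]
2. After x ≤ 20: [(11,40/11) (13,4) (15,6) (19,12) (13,15) (11,199/13)]
3. After y ≥ 13: [(11,13) (17,13) (13,15) (11,199/13)]
4. After y ≤ 19: [(11,13) (17,13) (13,15) (11,199/13)]
5. Canonical ring: [(11,13) (17,13) (13,15) (11,199/13)]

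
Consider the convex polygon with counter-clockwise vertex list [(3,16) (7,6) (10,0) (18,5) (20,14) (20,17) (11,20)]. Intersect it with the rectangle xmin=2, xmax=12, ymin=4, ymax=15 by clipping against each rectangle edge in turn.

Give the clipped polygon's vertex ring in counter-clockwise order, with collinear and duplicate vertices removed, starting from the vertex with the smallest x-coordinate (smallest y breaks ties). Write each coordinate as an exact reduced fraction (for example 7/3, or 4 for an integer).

Clipped polygon: [(17/5,15) (7,6) (8,4) (12,4) (12,15)]

1. After x ≥ 2: [(3,16) (7,6) (10,0) (18,5) (20,14) (20,17) (11,20)]
2. After x ≤ 12: [(3,16) (7,6) (10,0) (12,5/4) (12,59/3) (11,20)]
3. After y ≥ 4: [(3,16) (7,6) (8,4) (12,4) (12,59/3) (11,20)]
4. After y ≤ 15: [(17/5,15) (7,6) (8,4) (12,4) (12,15)]
5. Canonical ring: [(17/5,15) (7,6) (8,4) (12,4) (12,15)]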